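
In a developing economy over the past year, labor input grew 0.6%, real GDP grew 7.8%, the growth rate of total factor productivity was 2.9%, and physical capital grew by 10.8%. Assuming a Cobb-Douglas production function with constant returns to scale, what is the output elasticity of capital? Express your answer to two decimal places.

gY = gA + α·gK + (1−α)·gL, so gY − gA − gL = α(gK − gL).
7.8 − 2.9 − 0.6 = α × (10.8 − 0.6).
4.3 = 10.2 α, so α = 0.4216.

α = 0.42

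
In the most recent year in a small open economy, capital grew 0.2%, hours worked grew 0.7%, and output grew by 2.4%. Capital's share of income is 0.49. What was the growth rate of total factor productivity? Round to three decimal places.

1.945%

Labor's share = 1 − 0.49 = 0.51.
Capital: 0.49 × 0.2 = 0.098 pp.
Hours worked: 0.51 × 0.7 = 0.357 pp.
TFP growth = 2.4 − 0.455 = 1.945%.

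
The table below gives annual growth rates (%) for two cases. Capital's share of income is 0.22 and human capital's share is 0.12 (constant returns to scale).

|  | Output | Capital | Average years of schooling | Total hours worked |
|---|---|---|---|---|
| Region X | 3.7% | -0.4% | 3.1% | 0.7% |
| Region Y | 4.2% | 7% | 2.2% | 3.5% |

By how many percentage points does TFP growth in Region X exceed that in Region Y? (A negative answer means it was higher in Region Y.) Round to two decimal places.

Labor's share = 1 − 0.22 − 0.12 = 0.66.
Region X: TFP = 3.7 + 0.088 − 0.372 − 0.462 = 2.954%.
Region Y: TFP = 4.2 − 1.54 − 0.264 − 2.31 = 0.086%.
Difference = 2.954 − (0.086) = 2.868 pp.

2.87 percentage points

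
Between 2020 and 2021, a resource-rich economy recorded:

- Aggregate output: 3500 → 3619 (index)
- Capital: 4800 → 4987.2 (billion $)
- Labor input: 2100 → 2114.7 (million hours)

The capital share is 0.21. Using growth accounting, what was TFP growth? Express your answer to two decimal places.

2.03%

Aggregate output growth = (3619 − 3500) / 3500 = 3.4%.
Capital growth = (4987.2 − 4800) / 4800 = 3.9%.
Labor input growth = (2114.7 − 2100) / 2100 = 0.7%.
Labor's share = 1 − 0.21 = 0.79.
Capital: 0.21 × 3.9 = 0.819 pp.
Labor input: 0.79 × 0.7 = 0.553 pp.
TFP growth = 3.4 − 1.372 = 2.028%.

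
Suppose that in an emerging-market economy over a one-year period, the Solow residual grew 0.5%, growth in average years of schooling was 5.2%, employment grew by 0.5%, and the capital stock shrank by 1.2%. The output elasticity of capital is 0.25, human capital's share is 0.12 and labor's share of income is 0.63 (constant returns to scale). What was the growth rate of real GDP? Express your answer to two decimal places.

Labor's share = 1 − 0.25 − 0.12 = 0.63.
The capital stock: 0.25 × (-1.2) = -0.3 pp.
Average years of schooling: 0.12 × 5.2 = 0.624 pp.
Employment: 0.63 × 0.5 = 0.315 pp.
Output growth = 0.5 + 0.639 = 1.139%.

Real GDP grew 1.14%.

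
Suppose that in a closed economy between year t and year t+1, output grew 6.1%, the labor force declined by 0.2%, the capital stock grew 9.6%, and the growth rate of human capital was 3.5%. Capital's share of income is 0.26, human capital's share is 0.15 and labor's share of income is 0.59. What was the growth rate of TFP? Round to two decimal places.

TFP grew 3.20%.

Labor's share = 1 − 0.26 − 0.15 = 0.59.
The capital stock: 0.26 × 9.6 = 2.496 pp.
Human capital: 0.15 × 3.5 = 0.525 pp.
The labor force: 0.59 × (-0.2) = -0.118 pp.
TFP growth = 6.1 − 2.903 = 3.197%.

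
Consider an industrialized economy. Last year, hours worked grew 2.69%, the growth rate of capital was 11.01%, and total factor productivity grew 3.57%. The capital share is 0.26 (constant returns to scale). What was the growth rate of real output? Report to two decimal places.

Labor's share = 1 − 0.26 = 0.74.
Capital: 0.26 × 11.01 = 2.8626 pp.
Hours worked: 0.74 × 2.69 = 1.9906 pp.
Output growth = 3.57 + 4.8532 = 8.4232%.

8.42%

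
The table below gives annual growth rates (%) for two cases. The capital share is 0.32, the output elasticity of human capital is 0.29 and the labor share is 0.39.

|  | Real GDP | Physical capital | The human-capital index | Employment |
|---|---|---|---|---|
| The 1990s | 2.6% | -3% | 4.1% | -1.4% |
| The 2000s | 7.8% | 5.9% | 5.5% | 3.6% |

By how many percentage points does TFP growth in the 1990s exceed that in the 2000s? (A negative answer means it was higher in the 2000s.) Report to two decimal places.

0.00 percentage points

Labor's share = 1 − 0.32 − 0.29 = 0.39.
The 1990s: TFP = 2.6 + 0.96 − 1.189 + 0.546 = 2.917%.
The 2000s: TFP = 7.8 − 1.888 − 1.595 − 1.404 = 2.913%.
Difference = 2.917 − (2.913) = 0.004 pp.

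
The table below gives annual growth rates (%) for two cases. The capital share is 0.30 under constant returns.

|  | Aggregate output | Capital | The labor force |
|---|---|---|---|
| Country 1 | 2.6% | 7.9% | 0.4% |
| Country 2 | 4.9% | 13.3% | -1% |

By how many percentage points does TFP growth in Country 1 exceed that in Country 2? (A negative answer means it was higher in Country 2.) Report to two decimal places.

Labor's share = 1 − 0.3 = 0.7.
Country 1: TFP = 2.6 − 2.37 − 0.28 = -0.05%.
Country 2: TFP = 4.9 − 3.99 + 0.7 = 1.61%.
Difference = -0.05 − (1.61) = -1.66 pp.

-1.66 percentage points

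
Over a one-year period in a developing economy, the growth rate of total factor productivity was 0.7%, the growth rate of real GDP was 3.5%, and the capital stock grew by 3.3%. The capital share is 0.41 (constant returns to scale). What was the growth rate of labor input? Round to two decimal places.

2.45%

Labor's share = 1 − 0.41 = 0.59.
gY = gA + 0.41×3.3 + 0.59×g.
0.59×g = 3.5 − 0.7 − 1.353 = 1.447.
g = 1.447 / 0.59 = 2.4525%.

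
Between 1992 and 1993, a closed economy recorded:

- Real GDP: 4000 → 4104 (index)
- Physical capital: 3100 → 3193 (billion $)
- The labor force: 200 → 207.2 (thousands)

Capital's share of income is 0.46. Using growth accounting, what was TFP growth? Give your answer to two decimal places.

-0.72%

Real GDP growth = (4104 − 4000) / 4000 = 2.6%.
Physical capital growth = (3193 − 3100) / 3100 = 3%.
The labor force growth = (207.2 − 200) / 200 = 3.6%.
Labor's share = 1 − 0.46 = 0.54.
Physical capital: 0.46 × 3 = 1.38 pp.
The labor force: 0.54 × 3.6 = 1.944 pp.
TFP growth = 2.6 − 3.324 = -0.724%.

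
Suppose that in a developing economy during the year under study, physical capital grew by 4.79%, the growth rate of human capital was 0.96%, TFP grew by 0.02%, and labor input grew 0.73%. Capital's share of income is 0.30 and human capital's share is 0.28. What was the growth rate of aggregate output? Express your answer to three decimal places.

Aggregate output growth was 2.032%.

Labor's share = 1 − 0.3 − 0.28 = 0.42.
Physical capital: 0.3 × 4.79 = 1.437 pp.
Human capital: 0.28 × 0.96 = 0.2688 pp.
Labor input: 0.42 × 0.73 = 0.3066 pp.
Output growth = 0.02 + 2.0124 = 2.0324%.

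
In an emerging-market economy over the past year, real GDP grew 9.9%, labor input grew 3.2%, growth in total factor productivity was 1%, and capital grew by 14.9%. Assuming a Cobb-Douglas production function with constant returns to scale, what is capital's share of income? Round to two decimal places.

gY = gA + α·gK + (1−α)·gL, so gY − gA − gL = α(gK − gL).
9.9 − 1 − 3.2 = α × (14.9 − 3.2).
5.7 = 11.7 α, so α = 0.4872.

α = 0.49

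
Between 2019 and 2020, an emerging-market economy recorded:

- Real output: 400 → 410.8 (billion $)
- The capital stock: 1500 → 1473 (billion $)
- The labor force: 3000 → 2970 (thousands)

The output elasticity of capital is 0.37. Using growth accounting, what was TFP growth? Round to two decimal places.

4.00%

Real output growth = (410.8 − 400) / 400 = 2.7%.
The capital stock growth = (1473 − 1500) / 1500 = -1.8%.
The labor force growth = (2970 − 3000) / 3000 = -1%.
Labor's share = 1 − 0.37 = 0.63.
The capital stock: 0.37 × (-1.8) = -0.666 pp.
The labor force: 0.63 × (-1) = -0.63 pp.
TFP growth = 2.7 + 1.296 = 3.996%.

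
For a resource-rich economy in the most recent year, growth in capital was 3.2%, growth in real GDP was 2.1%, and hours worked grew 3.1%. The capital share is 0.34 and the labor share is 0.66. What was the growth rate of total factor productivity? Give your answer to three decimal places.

-1.034%

Labor's share = 1 − 0.34 = 0.66.
Capital: 0.34 × 3.2 = 1.088 pp.
Hours worked: 0.66 × 3.1 = 2.046 pp.
TFP growth = 2.1 − 3.134 = -1.034%.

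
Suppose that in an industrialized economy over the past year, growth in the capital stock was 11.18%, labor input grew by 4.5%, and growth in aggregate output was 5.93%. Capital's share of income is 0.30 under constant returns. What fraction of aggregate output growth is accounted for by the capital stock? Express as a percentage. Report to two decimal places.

The capital stock accounted for 56.56% of growth.

The capital stock contributed 0.3 × 11.18 = 3.354 pp.
Share of growth = 3.354 / 5.93 × 100 = 56.5599%.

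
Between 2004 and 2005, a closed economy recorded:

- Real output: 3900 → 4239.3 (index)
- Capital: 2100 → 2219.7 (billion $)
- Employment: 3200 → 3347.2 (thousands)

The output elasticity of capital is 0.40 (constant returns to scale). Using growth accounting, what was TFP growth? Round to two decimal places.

TFP grew 3.66%.

Real output growth = (4239.3 − 3900) / 3900 = 8.7%.
Capital growth = (2219.7 − 2100) / 2100 = 5.7%.
Employment growth = (3347.2 − 3200) / 3200 = 4.6%.
Labor's share = 1 − 0.4 = 0.6.
Capital: 0.4 × 5.7 = 2.28 pp.
Employment: 0.6 × 4.6 = 2.76 pp.
TFP growth = 8.7 − 5.04 = 3.66%.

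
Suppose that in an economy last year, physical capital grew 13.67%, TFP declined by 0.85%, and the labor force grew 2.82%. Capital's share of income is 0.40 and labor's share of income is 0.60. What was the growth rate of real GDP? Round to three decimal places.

Real GDP growth was 6.310%.

Labor's share = 1 − 0.4 = 0.6.
Physical capital: 0.4 × 13.67 = 5.468 pp.
The labor force: 0.6 × 2.82 = 1.692 pp.
Output growth = -0.85 + 7.16 = 6.31%.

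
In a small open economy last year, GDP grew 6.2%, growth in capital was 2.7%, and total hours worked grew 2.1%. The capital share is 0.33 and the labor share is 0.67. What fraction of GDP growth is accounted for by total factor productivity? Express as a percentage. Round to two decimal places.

Labor's share = 1 − 0.33 = 0.67.
Capital: 0.33 × 2.7 = 0.891 pp.
Total hours worked: 0.67 × 2.1 = 1.407 pp.
TFP growth = 6.2 − 2.298 = 3.902%.
TFP share of growth = 3.902 / 6.2 × 100 = 62.9355%.

62.94%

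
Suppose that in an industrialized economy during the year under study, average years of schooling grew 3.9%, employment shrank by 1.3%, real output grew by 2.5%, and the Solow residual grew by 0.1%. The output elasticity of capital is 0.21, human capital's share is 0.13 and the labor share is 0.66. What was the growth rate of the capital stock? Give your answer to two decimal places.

Labor's share = 1 − 0.21 − 0.13 = 0.66.
gY = gA + 0.13×3.9 + 0.66×(-1.3) + 0.21×g.
0.21×g = 2.5 − 0.1 + 0.351 = 2.751.
g = 2.751 / 0.21 = 13.1%.

13.10%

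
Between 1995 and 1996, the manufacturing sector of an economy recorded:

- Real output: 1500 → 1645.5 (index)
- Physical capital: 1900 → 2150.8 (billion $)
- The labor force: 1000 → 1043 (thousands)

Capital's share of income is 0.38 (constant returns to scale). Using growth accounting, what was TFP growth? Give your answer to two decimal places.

TFP grew 2.02%.

Real output growth = (1645.5 − 1500) / 1500 = 9.7%.
Physical capital growth = (2150.8 − 1900) / 1900 = 13.2%.
The labor force growth = (1043 − 1000) / 1000 = 4.3%.
Labor's share = 1 − 0.38 = 0.62.
Physical capital: 0.38 × 13.2 = 5.016 pp.
The labor force: 0.62 × 4.3 = 2.666 pp.
TFP growth = 9.7 − 7.682 = 2.018%.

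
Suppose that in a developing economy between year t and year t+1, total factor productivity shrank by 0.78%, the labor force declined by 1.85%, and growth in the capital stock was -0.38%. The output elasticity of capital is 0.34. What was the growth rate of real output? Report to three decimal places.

Labor's share = 1 − 0.34 = 0.66.
The capital stock: 0.34 × (-0.38) = -0.1292 pp.
The labor force: 0.66 × (-1.85) = -1.221 pp.
Output growth = -0.78 + (-1.3502) = -2.1302%.

-2.130%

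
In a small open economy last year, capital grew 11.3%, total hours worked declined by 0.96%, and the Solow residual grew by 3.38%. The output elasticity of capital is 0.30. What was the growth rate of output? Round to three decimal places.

Labor's share = 1 − 0.3 = 0.7.
Capital: 0.3 × 11.3 = 3.39 pp.
Total hours worked: 0.7 × (-0.96) = -0.672 pp.
Output growth = 3.38 + 2.718 = 6.098%.

Output grew 6.098%.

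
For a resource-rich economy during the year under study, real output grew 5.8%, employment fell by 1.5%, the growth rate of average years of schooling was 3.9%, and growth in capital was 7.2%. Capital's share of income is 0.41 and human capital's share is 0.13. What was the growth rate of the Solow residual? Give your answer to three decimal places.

3.031%

Labor's share = 1 − 0.41 − 0.13 = 0.46.
Capital: 0.41 × 7.2 = 2.952 pp.
Average years of schooling: 0.13 × 3.9 = 0.507 pp.
Employment: 0.46 × (-1.5) = -0.69 pp.
TFP growth = 5.8 − 2.769 = 3.031%.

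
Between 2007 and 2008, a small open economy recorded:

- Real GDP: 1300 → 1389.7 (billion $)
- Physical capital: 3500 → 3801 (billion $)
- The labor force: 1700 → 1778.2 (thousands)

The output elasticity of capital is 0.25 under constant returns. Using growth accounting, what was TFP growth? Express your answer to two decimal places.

Real GDP growth = (1389.7 − 1300) / 1300 = 6.9%.
Physical capital growth = (3801 − 3500) / 3500 = 8.6%.
The labor force growth = (1778.2 − 1700) / 1700 = 4.6%.
Labor's share = 1 − 0.25 = 0.75.
Physical capital: 0.25 × 8.6 = 2.15 pp.
The labor force: 0.75 × 4.6 = 3.45 pp.
TFP growth = 6.9 − 5.6 = 1.3%.

1.30%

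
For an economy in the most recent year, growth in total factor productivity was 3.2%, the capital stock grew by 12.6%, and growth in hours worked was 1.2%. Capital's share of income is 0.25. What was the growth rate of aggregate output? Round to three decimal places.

Aggregate output growth was 7.250%.

Labor's share = 1 − 0.25 = 0.75.
The capital stock: 0.25 × 12.6 = 3.15 pp.
Hours worked: 0.75 × 1.2 = 0.9 pp.
Output growth = 3.2 + 4.05 = 7.25%.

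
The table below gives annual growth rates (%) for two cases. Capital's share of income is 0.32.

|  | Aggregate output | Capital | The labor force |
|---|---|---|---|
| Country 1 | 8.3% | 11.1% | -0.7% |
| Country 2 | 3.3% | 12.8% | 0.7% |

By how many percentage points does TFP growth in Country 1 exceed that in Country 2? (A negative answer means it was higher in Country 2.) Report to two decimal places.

6.50 percentage points

Labor's share = 1 − 0.32 = 0.68.
Country 1: TFP = 8.3 − 3.552 + 0.476 = 5.224%.
Country 2: TFP = 3.3 − 4.096 − 0.476 = -1.272%.
Difference = 5.224 − (-1.272) = 6.496 pp.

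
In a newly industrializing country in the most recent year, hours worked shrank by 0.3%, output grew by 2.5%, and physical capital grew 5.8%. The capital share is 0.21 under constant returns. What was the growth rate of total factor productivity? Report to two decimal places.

Total factor productivity grew 1.52%.

Labor's share = 1 − 0.21 = 0.79.
Physical capital: 0.21 × 5.8 = 1.218 pp.
Hours worked: 0.79 × (-0.3) = -0.237 pp.
TFP growth = 2.5 − 0.981 = 1.519%.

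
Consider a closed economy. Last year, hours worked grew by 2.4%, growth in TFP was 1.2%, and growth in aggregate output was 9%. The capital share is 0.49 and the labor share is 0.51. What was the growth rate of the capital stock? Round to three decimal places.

13.420%

Labor's share = 1 − 0.49 = 0.51.
gY = gA + 0.51×2.4 + 0.49×g.
0.49×g = 9 − 1.2 − 1.224 = 6.576.
g = 6.576 / 0.49 = 13.42041%.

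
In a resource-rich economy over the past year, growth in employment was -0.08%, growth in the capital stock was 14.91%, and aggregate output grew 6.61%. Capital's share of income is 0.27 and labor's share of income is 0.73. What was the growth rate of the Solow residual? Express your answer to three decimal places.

Labor's share = 1 − 0.27 = 0.73.
The capital stock: 0.27 × 14.91 = 4.0257 pp.
Employment: 0.73 × (-0.08) = -0.0584 pp.
TFP growth = 6.61 − 3.9673 = 2.6427%.

2.643%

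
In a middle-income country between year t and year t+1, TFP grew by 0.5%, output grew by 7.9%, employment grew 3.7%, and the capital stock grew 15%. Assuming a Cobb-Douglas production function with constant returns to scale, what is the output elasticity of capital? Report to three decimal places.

The output elasticity of capital is 0.327.

gY = gA + α·gK + (1−α)·gL, so gY − gA − gL = α(gK − gL).
7.9 − 0.5 − 3.7 = α × (15 − 3.7).
3.7 = 11.3 α, so α = 0.32743.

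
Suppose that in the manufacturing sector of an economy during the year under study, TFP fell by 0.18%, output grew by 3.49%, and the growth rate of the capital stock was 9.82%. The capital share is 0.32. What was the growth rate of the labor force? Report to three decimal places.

Labor's share = 1 − 0.32 = 0.68.
gY = gA + 0.32×9.82 + 0.68×g.
0.68×g = 3.49 + 0.18 − 3.1424 = 0.5276.
g = 0.5276 / 0.68 = 0.77588%.

0.776%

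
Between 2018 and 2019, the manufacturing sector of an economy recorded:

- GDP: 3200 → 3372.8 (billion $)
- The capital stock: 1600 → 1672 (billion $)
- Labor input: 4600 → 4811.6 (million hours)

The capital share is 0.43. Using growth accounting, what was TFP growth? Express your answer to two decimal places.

GDP growth = (3372.8 − 3200) / 3200 = 5.4%.
The capital stock growth = (1672 − 1600) / 1600 = 4.5%.
Labor input growth = (4811.6 − 4600) / 4600 = 4.6%.
Labor's share = 1 − 0.43 = 0.57.
The capital stock: 0.43 × 4.5 = 1.935 pp.
Labor input: 0.57 × 4.6 = 2.622 pp.
TFP growth = 5.4 − 4.557 = 0.843%.

0.84%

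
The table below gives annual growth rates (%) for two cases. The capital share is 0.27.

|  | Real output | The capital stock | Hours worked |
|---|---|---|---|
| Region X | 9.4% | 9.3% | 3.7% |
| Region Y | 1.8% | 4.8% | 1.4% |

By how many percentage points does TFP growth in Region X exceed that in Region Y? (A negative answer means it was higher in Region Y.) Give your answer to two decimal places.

Labor's share = 1 − 0.27 = 0.73.
Region X: TFP = 9.4 − 2.511 − 2.701 = 4.188%.
Region Y: TFP = 1.8 − 1.296 − 1.022 = -0.518%.
Difference = 4.188 − (-0.518) = 4.706 pp.

4.71 percentage points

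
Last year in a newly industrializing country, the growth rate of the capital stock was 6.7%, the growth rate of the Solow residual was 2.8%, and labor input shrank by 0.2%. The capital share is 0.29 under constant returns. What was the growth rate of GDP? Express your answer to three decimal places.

Labor's share = 1 − 0.29 = 0.71.
The capital stock: 0.29 × 6.7 = 1.943 pp.
Labor input: 0.71 × (-0.2) = -0.142 pp.
Output growth = 2.8 + 1.801 = 4.601%.

GDP growth was 4.601%.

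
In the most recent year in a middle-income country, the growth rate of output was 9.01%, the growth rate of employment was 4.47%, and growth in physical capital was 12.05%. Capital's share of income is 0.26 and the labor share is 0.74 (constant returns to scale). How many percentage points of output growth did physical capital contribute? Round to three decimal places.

Contribution = share × growth = 0.26 × 12.05 = 3.133 pp.

3.133 pp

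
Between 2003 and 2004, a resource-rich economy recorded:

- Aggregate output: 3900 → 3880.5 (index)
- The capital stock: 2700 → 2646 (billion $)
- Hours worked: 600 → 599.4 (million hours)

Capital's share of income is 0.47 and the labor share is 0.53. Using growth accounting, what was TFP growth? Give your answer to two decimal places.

0.49%

Aggregate output growth = (3880.5 − 3900) / 3900 = -0.5%.
The capital stock growth = (2646 − 2700) / 2700 = -2%.
Hours worked growth = (599.4 − 600) / 600 = -0.1%.
Labor's share = 1 − 0.47 = 0.53.
The capital stock: 0.47 × (-2) = -0.94 pp.
Hours worked: 0.53 × (-0.1) = -0.053 pp.
TFP growth = -0.5 + 0.993 = 0.493%.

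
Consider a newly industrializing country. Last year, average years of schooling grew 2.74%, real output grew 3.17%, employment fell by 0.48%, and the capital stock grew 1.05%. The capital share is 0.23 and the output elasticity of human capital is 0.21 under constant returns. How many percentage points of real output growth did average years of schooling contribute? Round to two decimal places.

Contribution = share × growth = 0.21 × 2.74 = 0.5754 pp.

0.58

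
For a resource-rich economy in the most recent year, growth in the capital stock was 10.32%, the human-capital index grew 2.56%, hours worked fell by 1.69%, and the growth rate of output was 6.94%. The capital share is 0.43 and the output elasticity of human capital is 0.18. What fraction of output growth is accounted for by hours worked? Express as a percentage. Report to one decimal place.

-9.5%

Labor's share = 1 − 0.43 − 0.18 = 0.39.
Hours worked contributed 0.39 × (-1.69) = -0.6591 pp.
Share of growth = -0.6591 / 6.94 × 100 = -9.497%.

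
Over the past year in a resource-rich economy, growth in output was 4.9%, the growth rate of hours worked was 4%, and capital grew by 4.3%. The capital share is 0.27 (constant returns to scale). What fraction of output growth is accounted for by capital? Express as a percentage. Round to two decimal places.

Capital contributed 0.27 × 4.3 = 1.161 pp.
Share of growth = 1.161 / 4.9 × 100 = 23.6939%.

23.69%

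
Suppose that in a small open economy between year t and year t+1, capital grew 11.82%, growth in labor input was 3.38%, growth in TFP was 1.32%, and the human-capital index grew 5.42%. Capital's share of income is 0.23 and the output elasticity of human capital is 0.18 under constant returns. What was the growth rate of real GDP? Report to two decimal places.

Labor's share = 1 − 0.23 − 0.18 = 0.59.
Capital: 0.23 × 11.82 = 2.7186 pp.
The human-capital index: 0.18 × 5.42 = 0.9756 pp.
Labor input: 0.59 × 3.38 = 1.9942 pp.
Output growth = 1.32 + 5.6884 = 7.0084%.

7.01%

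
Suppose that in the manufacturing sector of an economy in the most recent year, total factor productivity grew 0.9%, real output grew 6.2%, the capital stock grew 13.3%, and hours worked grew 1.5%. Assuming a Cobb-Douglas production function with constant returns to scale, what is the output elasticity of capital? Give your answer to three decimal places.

0.322

gY = gA + α·gK + (1−α)·gL, so gY − gA − gL = α(gK − gL).
6.2 − 0.9 − 1.5 = α × (13.3 − 1.5).
3.8 = 11.8 α, so α = 0.32203.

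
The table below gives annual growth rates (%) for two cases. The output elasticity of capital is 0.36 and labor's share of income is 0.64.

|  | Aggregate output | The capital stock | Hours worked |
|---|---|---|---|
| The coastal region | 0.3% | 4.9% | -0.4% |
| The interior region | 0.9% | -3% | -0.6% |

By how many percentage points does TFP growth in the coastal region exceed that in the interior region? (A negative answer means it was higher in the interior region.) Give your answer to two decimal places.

-3.57 percentage points

Labor's share = 1 − 0.36 = 0.64.
The coastal region: TFP = 0.3 − 1.764 + 0.256 = -1.208%.
The interior region: TFP = 0.9 + 1.08 + 0.384 = 2.364%.
Difference = -1.208 − (2.364) = -3.572 pp.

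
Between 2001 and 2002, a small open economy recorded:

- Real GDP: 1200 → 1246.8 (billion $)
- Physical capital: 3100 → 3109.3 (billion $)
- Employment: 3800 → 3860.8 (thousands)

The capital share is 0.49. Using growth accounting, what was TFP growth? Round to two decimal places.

Real GDP growth = (1246.8 − 1200) / 1200 = 3.9%.
Physical capital growth = (3109.3 − 3100) / 3100 = 0.3%.
Employment growth = (3860.8 − 3800) / 3800 = 1.6%.
Labor's share = 1 − 0.49 = 0.51.
Physical capital: 0.49 × 0.3 = 0.147 pp.
Employment: 0.51 × 1.6 = 0.816 pp.
TFP growth = 3.9 − 0.963 = 2.937%.

2.94%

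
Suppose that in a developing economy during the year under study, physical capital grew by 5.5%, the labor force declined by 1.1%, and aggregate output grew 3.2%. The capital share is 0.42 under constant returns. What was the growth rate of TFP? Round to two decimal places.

Labor's share = 1 − 0.42 = 0.58.
Physical capital: 0.42 × 5.5 = 2.31 pp.
The labor force: 0.58 × (-1.1) = -0.638 pp.
TFP growth = 3.2 − 1.672 = 1.528%.

1.53%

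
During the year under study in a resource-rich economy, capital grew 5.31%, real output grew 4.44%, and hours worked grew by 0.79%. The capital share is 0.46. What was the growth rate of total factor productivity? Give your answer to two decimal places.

1.57%

Labor's share = 1 − 0.46 = 0.54.
Capital: 0.46 × 5.31 = 2.4426 pp.
Hours worked: 0.54 × 0.79 = 0.4266 pp.
TFP growth = 4.44 − 2.8692 = 1.5708%.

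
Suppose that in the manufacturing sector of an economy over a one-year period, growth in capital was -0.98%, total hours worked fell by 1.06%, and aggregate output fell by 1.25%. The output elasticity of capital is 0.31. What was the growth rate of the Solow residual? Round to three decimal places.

Labor's share = 1 − 0.31 = 0.69.
Capital: 0.31 × (-0.98) = -0.3038 pp.
Total hours worked: 0.69 × (-1.06) = -0.7314 pp.
TFP growth = -1.25 + 1.0352 = -0.2148%.

-0.215%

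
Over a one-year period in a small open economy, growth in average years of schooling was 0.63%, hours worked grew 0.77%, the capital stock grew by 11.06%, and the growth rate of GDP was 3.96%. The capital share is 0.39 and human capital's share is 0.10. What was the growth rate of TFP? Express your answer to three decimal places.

Labor's share = 1 − 0.39 − 0.1 = 0.51.
The capital stock: 0.39 × 11.06 = 4.3134 pp.
Average years of schooling: 0.1 × 0.63 = 0.063 pp.
Hours worked: 0.51 × 0.77 = 0.3927 pp.
TFP growth = 3.96 − 4.7691 = -0.8091%.

-0.809%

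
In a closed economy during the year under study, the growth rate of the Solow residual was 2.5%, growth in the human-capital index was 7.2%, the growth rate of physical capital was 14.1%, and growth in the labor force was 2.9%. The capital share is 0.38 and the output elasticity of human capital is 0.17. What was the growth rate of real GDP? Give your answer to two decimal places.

10.39%

Labor's share = 1 − 0.38 − 0.17 = 0.45.
Physical capital: 0.38 × 14.1 = 5.358 pp.
The human-capital index: 0.17 × 7.2 = 1.224 pp.
The labor force: 0.45 × 2.9 = 1.305 pp.
Output growth = 2.5 + 7.887 = 10.387%.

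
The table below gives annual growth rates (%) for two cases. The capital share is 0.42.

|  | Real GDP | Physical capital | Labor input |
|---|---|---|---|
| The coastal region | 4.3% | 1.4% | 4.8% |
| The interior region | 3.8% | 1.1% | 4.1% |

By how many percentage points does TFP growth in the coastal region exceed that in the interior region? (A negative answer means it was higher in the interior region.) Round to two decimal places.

-0.03 percentage points

Labor's share = 1 − 0.42 = 0.58.
The coastal region: TFP = 4.3 − 0.588 − 2.784 = 0.928%.
The interior region: TFP = 3.8 − 0.462 − 2.378 = 0.96%.
Difference = 0.928 − (0.96) = -0.032 pp.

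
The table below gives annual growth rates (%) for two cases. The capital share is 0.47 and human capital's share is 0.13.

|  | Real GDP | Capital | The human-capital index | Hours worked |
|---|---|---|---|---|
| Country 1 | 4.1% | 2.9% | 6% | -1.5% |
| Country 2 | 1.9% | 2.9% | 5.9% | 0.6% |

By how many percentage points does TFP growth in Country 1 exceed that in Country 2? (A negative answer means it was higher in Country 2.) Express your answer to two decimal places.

3.03 percentage points

Labor's share = 1 − 0.47 − 0.13 = 0.4.
Country 1: TFP = 4.1 − 1.363 − 0.78 + 0.6 = 2.557%.
Country 2: TFP = 1.9 − 1.363 − 0.767 − 0.24 = -0.47%.
Difference = 2.557 − (-0.47) = 3.027 pp.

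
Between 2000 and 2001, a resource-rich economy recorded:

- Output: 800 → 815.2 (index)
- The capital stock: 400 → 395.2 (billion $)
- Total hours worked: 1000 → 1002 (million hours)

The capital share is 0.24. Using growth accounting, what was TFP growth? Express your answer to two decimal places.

Output growth = (815.2 − 800) / 800 = 1.9%.
The capital stock growth = (395.2 − 400) / 400 = -1.2%.
Total hours worked growth = (1002 − 1000) / 1000 = 0.2%.
Labor's share = 1 − 0.24 = 0.76.
The capital stock: 0.24 × (-1.2) = -0.288 pp.
Total hours worked: 0.76 × 0.2 = 0.152 pp.
TFP growth = 1.9 + 0.136 = 2.036%.

TFP growth was 2.04%.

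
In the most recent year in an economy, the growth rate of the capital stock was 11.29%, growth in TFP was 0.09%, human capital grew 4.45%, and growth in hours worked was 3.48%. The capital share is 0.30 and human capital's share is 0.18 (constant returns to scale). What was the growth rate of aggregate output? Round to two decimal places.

Labor's share = 1 − 0.3 − 0.18 = 0.52.
The capital stock: 0.3 × 11.29 = 3.387 pp.
Human capital: 0.18 × 4.45 = 0.801 pp.
Hours worked: 0.52 × 3.48 = 1.8096 pp.
Output growth = 0.09 + 5.9976 = 6.0876%.

6.09%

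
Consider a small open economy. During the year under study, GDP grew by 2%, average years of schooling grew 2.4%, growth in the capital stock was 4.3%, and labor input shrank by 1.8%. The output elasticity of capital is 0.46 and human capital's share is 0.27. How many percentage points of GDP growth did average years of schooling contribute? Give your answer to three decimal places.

0.648

Contribution = share × growth = 0.27 × 2.4 = 0.648 pp.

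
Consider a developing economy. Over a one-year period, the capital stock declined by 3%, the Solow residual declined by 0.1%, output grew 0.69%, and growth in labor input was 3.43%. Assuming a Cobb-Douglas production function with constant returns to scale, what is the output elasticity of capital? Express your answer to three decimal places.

The output elasticity of capital is 0.411.

gY = gA + α·gK + (1−α)·gL, so gY − gA − gL = α(gK − gL).
0.69 + 0.1 − 3.43 = α × (-3 − 3.43).
-2.64 = -6.43 α, so α = 0.41058.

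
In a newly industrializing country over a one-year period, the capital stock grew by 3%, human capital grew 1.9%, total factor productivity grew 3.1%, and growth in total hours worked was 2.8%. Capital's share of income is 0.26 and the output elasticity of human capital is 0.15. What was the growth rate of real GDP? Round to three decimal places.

Real GDP grew 5.817%.

Labor's share = 1 − 0.26 − 0.15 = 0.59.
The capital stock: 0.26 × 3 = 0.78 pp.
Human capital: 0.15 × 1.9 = 0.285 pp.
Total hours worked: 0.59 × 2.8 = 1.652 pp.
Output growth = 3.1 + 2.717 = 5.817%.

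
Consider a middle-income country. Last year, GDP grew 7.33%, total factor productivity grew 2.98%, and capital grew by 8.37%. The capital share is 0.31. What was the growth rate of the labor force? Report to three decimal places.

Labor's share = 1 − 0.31 = 0.69.
gY = gA + 0.31×8.37 + 0.69×g.
0.69×g = 7.33 − 2.98 − 2.5947 = 1.7553.
g = 1.7553 / 0.69 = 2.54391%.

2.544%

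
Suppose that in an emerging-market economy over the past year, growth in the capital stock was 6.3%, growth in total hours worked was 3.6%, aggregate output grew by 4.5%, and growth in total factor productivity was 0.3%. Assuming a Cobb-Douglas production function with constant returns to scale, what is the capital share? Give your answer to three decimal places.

0.222

gY = gA + α·gK + (1−α)·gL, so gY − gA − gL = α(gK − gL).
4.5 − 0.3 − 3.6 = α × (6.3 − 3.6).
0.6 = 2.7 α, so α = 0.22222.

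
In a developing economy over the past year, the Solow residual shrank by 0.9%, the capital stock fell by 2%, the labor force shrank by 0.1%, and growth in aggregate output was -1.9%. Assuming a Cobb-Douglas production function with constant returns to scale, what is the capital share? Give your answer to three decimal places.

α = 0.474

gY = gA + α·gK + (1−α)·gL, so gY − gA − gL = α(gK − gL).
-1.9 + 0.9 + 0.1 = α × (-2 − (-0.1)).
-0.9 = -1.9 α, so α = 0.47368.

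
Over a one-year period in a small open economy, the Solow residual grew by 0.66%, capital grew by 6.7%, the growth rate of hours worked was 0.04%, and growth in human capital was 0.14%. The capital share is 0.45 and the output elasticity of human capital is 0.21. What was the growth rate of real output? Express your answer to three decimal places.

Labor's share = 1 − 0.45 − 0.21 = 0.34.
Capital: 0.45 × 6.7 = 3.015 pp.
Human capital: 0.21 × 0.14 = 0.0294 pp.
Hours worked: 0.34 × 0.04 = 0.0136 pp.
Output growth = 0.66 + 3.058 = 3.718%.

3.718%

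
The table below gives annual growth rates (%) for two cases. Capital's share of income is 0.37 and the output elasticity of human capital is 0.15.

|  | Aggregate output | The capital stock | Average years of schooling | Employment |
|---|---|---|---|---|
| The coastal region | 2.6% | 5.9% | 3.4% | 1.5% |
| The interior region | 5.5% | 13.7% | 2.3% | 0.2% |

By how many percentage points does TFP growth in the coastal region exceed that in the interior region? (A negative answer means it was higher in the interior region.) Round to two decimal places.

-0.80 percentage points

Labor's share = 1 − 0.37 − 0.15 = 0.48.
The coastal region: TFP = 2.6 − 2.183 − 0.51 − 0.72 = -0.813%.
The interior region: TFP = 5.5 − 5.069 − 0.345 − 0.096 = -0.01%.
Difference = -0.813 − (-0.01) = -0.803 pp.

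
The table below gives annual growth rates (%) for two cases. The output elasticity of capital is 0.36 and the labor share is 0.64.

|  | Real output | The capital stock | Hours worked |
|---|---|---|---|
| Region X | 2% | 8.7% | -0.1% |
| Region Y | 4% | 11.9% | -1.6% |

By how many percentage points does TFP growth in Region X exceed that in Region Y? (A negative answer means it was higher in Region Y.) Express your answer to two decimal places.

Labor's share = 1 − 0.36 = 0.64.
Region X: TFP = 2 − 3.132 + 0.064 = -1.068%.
Region Y: TFP = 4 − 4.284 + 1.024 = 0.74%.
Difference = -1.068 − (0.74) = -1.808 pp.

-1.81 percentage points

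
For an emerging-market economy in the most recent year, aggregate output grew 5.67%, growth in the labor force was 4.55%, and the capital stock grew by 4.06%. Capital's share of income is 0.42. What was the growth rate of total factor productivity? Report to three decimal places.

1.326%

Labor's share = 1 − 0.42 = 0.58.
The capital stock: 0.42 × 4.06 = 1.7052 pp.
The labor force: 0.58 × 4.55 = 2.639 pp.
TFP growth = 5.67 − 4.3442 = 1.3258%.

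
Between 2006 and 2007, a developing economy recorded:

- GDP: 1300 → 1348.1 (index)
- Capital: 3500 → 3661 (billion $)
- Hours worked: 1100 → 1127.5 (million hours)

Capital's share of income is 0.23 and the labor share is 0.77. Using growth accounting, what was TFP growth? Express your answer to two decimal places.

GDP growth = (1348.1 − 1300) / 1300 = 3.7%.
Capital growth = (3661 − 3500) / 3500 = 4.6%.
Hours worked growth = (1127.5 − 1100) / 1100 = 2.5%.
Labor's share = 1 − 0.23 = 0.77.
Capital: 0.23 × 4.6 = 1.058 pp.
Hours worked: 0.77 × 2.5 = 1.925 pp.
TFP growth = 3.7 − 2.983 = 0.717%.

0.72%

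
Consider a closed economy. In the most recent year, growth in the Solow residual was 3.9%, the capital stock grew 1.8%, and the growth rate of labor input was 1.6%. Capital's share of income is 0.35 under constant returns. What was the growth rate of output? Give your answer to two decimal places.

5.57%

Labor's share = 1 − 0.35 = 0.65.
The capital stock: 0.35 × 1.8 = 0.63 pp.
Labor input: 0.65 × 1.6 = 1.04 pp.
Output growth = 3.9 + 1.67 = 5.57%.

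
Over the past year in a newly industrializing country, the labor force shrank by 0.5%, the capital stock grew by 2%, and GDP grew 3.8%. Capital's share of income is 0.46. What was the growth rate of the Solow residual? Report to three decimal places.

Labor's share = 1 − 0.46 = 0.54.
The capital stock: 0.46 × 2 = 0.92 pp.
The labor force: 0.54 × (-0.5) = -0.27 pp.
TFP growth = 3.8 − 0.65 = 3.15%.

3.150%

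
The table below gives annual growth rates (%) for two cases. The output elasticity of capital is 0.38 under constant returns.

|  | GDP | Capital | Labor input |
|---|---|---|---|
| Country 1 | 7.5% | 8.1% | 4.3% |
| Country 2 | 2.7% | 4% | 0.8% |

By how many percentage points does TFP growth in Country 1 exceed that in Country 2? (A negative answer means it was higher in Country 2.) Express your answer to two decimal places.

Labor's share = 1 − 0.38 = 0.62.
Country 1: TFP = 7.5 − 3.078 − 2.666 = 1.756%.
Country 2: TFP = 2.7 − 1.52 − 0.496 = 0.684%.
Difference = 1.756 − (0.684) = 1.072 pp.

1.07 percentage points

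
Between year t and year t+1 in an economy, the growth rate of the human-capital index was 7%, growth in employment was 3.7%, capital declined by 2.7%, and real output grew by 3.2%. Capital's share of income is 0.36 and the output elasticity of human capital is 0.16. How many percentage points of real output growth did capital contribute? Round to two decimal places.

Contribution = share × growth = 0.36 × (-2.7) = -0.972 pp.

-0.97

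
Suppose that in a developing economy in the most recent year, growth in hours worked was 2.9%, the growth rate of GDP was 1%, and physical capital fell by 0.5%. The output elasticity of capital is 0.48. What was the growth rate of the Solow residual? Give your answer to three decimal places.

-0.268%

Labor's share = 1 − 0.48 = 0.52.
Physical capital: 0.48 × (-0.5) = -0.24 pp.
Hours worked: 0.52 × 2.9 = 1.508 pp.
TFP growth = 1 − 1.268 = -0.268%.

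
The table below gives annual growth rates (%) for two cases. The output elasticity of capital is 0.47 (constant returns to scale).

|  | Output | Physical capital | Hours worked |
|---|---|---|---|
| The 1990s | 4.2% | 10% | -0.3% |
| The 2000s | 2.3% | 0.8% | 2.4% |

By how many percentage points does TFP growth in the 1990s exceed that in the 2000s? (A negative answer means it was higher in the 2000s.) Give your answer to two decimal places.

Labor's share = 1 − 0.47 = 0.53.
The 1990s: TFP = 4.2 − 4.7 + 0.159 = -0.341%.
The 2000s: TFP = 2.3 − 0.376 − 1.272 = 0.652%.
Difference = -0.341 − (0.652) = -0.993 pp.

-0.99 percentage points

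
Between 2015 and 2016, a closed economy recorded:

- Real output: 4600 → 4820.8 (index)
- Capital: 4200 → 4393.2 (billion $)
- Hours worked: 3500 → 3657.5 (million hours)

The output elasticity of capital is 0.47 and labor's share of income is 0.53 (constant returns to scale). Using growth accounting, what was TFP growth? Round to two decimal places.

Real output growth = (4820.8 − 4600) / 4600 = 4.8%.
Capital growth = (4393.2 − 4200) / 4200 = 4.6%.
Hours worked growth = (3657.5 − 3500) / 3500 = 4.5%.
Labor's share = 1 − 0.47 = 0.53.
Capital: 0.47 × 4.6 = 2.162 pp.
Hours worked: 0.53 × 4.5 = 2.385 pp.
TFP growth = 4.8 − 4.547 = 0.253%.

TFP growth was 0.25%.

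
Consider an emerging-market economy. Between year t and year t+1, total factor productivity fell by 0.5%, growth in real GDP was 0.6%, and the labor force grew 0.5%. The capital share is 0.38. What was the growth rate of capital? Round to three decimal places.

Labor's share = 1 − 0.38 = 0.62.
gY = gA + 0.62×0.5 + 0.38×g.
0.38×g = 0.6 + 0.5 − 0.31 = 0.79.
g = 0.79 / 0.38 = 2.07895%.

2.079%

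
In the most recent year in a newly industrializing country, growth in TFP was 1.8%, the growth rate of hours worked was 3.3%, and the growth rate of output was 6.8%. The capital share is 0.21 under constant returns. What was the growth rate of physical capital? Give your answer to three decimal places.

Physical capital grew 11.395%.

Labor's share = 1 − 0.21 = 0.79.
gY = gA + 0.79×3.3 + 0.21×g.
0.21×g = 6.8 − 1.8 − 2.607 = 2.393.
g = 2.393 / 0.21 = 11.39524%.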